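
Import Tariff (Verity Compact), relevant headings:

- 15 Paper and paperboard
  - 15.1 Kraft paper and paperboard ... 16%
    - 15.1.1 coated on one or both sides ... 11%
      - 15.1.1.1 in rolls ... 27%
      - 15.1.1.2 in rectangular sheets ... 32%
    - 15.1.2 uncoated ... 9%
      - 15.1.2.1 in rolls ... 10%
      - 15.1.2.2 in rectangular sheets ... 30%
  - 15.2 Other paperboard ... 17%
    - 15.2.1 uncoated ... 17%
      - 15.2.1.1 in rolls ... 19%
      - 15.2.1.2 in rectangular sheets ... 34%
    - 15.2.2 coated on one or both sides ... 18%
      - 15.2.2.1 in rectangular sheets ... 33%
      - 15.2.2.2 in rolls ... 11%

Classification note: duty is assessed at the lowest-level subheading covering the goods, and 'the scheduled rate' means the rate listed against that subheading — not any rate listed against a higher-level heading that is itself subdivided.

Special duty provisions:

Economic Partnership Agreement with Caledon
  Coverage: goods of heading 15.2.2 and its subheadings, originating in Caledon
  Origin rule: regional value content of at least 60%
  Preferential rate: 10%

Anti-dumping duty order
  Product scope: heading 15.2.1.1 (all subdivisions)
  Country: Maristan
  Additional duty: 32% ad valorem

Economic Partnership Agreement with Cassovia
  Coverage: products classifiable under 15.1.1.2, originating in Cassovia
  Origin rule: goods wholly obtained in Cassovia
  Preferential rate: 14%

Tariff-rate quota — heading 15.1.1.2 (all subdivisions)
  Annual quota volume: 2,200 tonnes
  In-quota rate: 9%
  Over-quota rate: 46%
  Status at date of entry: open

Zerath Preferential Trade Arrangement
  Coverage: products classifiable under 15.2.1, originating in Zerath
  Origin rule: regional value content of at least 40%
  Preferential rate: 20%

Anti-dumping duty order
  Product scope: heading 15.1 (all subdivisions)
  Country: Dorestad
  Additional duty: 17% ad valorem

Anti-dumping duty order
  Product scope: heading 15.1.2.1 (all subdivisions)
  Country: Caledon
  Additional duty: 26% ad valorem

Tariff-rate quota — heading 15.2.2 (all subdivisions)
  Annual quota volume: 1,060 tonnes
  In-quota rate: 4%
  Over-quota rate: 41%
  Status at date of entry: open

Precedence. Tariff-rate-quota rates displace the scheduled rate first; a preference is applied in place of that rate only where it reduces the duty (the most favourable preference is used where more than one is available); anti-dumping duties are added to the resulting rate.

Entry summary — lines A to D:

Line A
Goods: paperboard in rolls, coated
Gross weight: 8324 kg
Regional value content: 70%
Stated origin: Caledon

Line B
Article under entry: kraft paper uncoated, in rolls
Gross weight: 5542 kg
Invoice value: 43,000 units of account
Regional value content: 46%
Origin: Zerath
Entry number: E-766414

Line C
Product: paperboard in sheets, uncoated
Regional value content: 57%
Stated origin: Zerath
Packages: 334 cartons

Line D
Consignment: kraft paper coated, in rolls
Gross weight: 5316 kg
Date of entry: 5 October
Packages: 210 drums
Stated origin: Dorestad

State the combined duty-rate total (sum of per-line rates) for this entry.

78%

Line A: paperboard → 15.2; coated → 15.2.2; in rolls → 15.2.2.2. Scheduled 11%. quota on 15.2.2 open → in-quota 4%; Caledon agreement on 15.2.2: RVC ≥ 60% → 10% available; preference 10% not lower than 4% → no reduction. → 4%.
Line B: kraft paper → 15.1; uncoated → 15.1.2; in rolls → 15.1.2.1. Scheduled 10%. Zerath agreement on 15.2.1: 15.1.2.1 not covered. → 10%.
Line C: paperboard → 15.2; uncoated → 15.2.1; in sheets → 15.2.1.2. Scheduled 34%. Zerath agreement on 15.2.1: RVC ≥ 40% → 20% available; preferential 20%. → 20%.
Line D: kraft paper → 15.1; coated → 15.1.1; in rolls → 15.1.1.1. Scheduled 27%. anti-dumping (Dorestad, 15.1): +17%; total 27% + 17% = 44%. → 44%.
Sum: 4% + 10% + 20% + 44% = 78%.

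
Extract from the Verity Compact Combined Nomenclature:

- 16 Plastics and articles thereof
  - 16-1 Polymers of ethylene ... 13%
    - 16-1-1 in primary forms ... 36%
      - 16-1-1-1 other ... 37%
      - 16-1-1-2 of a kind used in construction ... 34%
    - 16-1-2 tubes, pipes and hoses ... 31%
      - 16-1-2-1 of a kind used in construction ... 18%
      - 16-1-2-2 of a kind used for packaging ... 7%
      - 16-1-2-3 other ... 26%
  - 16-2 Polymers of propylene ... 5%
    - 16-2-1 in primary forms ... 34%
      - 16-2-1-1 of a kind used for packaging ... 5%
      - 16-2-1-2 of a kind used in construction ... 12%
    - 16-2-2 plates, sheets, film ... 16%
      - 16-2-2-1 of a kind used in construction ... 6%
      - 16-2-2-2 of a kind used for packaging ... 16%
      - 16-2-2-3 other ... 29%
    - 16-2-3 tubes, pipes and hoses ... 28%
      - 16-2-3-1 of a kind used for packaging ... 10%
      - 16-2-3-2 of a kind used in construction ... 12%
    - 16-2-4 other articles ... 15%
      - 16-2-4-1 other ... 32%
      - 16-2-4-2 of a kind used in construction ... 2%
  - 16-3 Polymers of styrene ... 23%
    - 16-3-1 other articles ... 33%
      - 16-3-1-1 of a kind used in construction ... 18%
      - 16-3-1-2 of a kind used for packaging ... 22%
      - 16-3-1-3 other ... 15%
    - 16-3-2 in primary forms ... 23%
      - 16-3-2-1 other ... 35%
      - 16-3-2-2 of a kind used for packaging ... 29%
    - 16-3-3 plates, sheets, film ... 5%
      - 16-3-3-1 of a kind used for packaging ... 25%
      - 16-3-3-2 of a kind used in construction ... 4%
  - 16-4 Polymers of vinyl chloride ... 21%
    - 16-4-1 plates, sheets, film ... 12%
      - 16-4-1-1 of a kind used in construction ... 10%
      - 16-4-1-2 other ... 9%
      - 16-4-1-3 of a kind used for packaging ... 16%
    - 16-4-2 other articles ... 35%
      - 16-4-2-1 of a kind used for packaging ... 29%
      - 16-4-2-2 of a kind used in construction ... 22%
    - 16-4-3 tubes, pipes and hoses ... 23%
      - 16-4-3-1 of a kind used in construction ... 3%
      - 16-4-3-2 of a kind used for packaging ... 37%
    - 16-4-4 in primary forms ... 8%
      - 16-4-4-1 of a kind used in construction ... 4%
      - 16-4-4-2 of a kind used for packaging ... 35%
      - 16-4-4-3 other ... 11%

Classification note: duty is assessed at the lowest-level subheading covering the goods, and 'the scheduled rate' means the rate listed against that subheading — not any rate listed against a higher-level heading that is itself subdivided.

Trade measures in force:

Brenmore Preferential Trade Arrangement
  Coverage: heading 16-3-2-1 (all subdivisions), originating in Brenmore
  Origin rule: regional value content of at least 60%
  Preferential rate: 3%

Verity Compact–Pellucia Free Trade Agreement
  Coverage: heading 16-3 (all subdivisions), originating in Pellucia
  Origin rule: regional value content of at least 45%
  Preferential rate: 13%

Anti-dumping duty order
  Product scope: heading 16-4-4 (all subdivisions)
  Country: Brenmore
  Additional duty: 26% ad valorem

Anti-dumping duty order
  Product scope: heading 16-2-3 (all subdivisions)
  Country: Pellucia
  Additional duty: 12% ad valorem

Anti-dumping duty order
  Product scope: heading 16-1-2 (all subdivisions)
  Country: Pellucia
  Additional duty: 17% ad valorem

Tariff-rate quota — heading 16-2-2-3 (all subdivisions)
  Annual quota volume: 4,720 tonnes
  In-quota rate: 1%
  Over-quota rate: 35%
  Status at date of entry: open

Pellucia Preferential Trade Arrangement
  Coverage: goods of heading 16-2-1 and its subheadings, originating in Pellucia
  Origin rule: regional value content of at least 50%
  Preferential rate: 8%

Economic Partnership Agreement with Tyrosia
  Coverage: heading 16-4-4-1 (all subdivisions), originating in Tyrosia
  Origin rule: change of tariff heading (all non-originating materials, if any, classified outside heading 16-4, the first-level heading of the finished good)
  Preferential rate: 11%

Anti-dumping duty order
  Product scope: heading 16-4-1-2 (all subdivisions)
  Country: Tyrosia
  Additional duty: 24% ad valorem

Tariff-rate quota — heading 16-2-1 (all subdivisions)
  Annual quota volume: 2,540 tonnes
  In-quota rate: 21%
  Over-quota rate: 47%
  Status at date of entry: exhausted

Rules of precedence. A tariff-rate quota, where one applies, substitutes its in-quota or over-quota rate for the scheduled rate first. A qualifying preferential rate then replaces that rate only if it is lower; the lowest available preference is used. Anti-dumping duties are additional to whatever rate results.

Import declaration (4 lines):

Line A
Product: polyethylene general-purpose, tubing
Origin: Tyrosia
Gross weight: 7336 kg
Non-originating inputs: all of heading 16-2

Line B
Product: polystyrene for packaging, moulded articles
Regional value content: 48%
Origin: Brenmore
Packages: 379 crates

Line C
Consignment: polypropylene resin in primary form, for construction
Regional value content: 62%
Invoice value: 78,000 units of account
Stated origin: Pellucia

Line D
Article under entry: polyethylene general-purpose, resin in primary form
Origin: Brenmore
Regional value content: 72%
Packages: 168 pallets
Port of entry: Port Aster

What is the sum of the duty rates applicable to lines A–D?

Line A: polyethylene → 16-1; tubing → 16-1-2; general-purpose → 16-1-2-3. Scheduled 26%. Tyrosia agreement on 16-4-4-1: 16-1-2-3 not covered. → 26%.
Line B: polystyrene → 16-3; moulded articles → 16-3-1; for packaging → 16-3-1-2. Scheduled 22%. Brenmore agreement on 16-3-2-1: 16-3-1-2 not covered. → 22%.
Line C: polypropylene → 16-2; resin in primary form → 16-2-1; for construction → 16-2-1-2. Scheduled 12%. quota on 16-2-1 exhausted → over-quota 47%; Pellucia agreement on 16-3: 16-2-1-2 not covered; Pellucia agreement on 16-2-1: RVC ≥ 50% → 8% available; preferential 8%. → 8%.
Line D: polyethylene → 16-1; resin in primary form → 16-1-1; general-purpose → 16-1-1-1. Scheduled 37%. Brenmore agreement on 16-3-2-1: 16-1-1-1 not covered. → 37%.
Sum: 26% + 22% + 8% + 37% = 93%.

93%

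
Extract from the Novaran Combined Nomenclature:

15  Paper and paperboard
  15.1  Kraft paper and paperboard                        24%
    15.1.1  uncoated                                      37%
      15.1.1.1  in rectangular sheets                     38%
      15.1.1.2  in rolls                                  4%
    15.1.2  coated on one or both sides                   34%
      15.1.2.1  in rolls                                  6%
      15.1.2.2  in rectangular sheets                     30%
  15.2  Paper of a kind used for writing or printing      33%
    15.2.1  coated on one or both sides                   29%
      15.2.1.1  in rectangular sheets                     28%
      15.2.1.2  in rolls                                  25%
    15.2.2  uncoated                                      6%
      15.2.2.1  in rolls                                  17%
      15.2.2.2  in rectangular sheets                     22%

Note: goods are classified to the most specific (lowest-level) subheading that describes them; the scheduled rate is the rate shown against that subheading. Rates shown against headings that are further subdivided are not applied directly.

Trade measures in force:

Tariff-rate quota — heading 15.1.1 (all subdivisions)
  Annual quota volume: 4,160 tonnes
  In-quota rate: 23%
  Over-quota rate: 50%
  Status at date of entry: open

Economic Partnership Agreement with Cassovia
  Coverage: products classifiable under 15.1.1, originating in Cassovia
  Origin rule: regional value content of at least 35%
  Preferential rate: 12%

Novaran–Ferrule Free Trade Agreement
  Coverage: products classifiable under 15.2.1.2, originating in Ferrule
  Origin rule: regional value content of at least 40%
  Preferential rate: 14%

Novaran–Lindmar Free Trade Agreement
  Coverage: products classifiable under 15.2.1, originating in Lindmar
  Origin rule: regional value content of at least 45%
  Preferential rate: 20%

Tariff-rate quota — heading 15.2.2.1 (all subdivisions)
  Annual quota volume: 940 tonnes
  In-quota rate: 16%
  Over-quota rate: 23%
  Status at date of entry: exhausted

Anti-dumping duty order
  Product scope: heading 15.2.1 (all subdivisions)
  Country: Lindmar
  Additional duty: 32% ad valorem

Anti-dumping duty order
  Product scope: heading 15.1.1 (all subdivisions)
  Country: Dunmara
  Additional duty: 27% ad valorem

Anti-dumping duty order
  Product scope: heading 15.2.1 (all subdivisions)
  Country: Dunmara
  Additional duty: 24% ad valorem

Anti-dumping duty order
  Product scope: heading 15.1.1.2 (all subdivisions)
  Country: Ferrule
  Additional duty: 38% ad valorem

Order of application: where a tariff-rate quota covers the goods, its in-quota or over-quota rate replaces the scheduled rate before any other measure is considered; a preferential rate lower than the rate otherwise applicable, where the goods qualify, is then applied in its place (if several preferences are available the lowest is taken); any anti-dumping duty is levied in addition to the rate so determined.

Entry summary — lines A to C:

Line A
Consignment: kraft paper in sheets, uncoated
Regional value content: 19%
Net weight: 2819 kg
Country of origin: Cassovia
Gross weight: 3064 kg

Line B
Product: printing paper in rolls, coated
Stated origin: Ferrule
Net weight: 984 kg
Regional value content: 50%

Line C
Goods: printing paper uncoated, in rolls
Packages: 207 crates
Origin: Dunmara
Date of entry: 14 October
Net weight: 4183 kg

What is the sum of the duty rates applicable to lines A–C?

Line A: kraft paper → 15.1; uncoated → 15.1.1; in sheets → 15.1.1.1. Scheduled 38%. quota on 15.1.1 open → in-quota 23%; Cassovia agreement on 15.1.1: RVC < 35%. → 23%.
Line B: printing paper → 15.2; coated → 15.2.1; in rolls → 15.2.1.2. Scheduled 25%. Ferrule agreement on 15.2.1.2: RVC ≥ 40% → 14% available; preferential 14%. → 14%.
Line C: printing paper → 15.2; uncoated → 15.2.2; in rolls → 15.2.2.1. Scheduled 17%. quota on 15.2.2.1 exhausted → over-quota 23%. → 23%.
Sum: 23% + 14% + 23% = 60%.

60%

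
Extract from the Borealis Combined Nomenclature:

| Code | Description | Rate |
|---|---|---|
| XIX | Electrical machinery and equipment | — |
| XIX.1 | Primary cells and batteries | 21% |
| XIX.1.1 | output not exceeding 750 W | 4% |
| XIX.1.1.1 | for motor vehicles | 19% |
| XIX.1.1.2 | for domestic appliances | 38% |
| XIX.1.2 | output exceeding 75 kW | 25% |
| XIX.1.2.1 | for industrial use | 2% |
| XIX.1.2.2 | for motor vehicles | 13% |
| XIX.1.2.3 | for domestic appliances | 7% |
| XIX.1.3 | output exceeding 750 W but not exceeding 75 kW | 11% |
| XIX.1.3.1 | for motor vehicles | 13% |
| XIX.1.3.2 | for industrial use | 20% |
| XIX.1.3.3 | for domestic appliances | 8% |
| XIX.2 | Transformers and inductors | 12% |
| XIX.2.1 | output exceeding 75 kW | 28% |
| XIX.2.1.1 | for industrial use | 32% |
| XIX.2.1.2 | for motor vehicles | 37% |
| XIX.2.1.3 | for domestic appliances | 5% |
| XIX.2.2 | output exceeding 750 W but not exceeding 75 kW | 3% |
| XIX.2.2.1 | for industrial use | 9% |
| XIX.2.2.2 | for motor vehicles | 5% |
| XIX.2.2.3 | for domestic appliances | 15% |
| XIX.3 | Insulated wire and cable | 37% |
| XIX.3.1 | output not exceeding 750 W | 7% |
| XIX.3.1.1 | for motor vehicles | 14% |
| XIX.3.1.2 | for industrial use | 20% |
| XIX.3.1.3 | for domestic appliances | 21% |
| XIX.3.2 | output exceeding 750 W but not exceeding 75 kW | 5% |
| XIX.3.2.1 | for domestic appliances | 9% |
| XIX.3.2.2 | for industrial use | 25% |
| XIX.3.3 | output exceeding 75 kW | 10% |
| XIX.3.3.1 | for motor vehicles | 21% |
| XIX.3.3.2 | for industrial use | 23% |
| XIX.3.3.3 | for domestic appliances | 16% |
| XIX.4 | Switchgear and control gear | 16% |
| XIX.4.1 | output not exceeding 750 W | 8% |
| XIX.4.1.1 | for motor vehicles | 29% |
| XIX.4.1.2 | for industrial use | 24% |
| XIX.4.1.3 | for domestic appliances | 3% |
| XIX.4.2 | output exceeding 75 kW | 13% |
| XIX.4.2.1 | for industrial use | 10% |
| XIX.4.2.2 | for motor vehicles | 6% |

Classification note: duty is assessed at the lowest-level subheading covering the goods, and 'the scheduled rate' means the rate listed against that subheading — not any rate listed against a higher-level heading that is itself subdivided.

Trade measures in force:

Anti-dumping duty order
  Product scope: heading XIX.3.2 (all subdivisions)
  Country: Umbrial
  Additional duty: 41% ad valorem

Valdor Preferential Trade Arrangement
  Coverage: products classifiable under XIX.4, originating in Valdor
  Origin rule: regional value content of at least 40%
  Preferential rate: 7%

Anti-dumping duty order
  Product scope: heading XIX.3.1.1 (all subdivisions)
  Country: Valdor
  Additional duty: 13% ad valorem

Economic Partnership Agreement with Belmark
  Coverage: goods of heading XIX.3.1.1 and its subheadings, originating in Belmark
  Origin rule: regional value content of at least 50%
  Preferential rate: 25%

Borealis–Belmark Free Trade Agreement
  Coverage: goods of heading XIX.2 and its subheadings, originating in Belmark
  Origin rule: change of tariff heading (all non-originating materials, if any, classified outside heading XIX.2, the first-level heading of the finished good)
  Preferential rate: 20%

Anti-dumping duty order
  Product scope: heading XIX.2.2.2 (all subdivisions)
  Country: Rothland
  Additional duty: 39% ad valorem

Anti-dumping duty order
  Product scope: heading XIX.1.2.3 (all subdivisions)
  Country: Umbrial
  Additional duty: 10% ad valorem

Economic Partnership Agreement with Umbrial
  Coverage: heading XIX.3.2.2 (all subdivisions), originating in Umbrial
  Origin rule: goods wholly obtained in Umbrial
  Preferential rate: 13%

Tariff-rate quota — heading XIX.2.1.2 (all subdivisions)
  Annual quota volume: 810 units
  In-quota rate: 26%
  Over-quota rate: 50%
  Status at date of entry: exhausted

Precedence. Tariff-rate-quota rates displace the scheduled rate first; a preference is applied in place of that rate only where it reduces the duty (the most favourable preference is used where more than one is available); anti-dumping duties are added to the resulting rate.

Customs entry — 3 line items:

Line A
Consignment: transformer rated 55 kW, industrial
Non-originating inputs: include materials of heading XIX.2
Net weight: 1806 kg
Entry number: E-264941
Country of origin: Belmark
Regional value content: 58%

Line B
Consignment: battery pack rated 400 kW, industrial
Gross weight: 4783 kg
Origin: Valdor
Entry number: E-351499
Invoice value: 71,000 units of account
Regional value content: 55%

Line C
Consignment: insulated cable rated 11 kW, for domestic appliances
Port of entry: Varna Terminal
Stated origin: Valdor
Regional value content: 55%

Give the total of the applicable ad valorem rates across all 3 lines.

Line A: transformer → XIX.2; rated 55 kW → XIX.2.2; industrial → XIX.2.2.1. Scheduled 9%. Belmark agreement on XIX.3.1.1: XIX.2.2.1 not covered; Belmark agreement on XIX.2: CTH not met. → 9%.
Line B: battery pack → XIX.1; rated 400 kW → XIX.1.2; industrial → XIX.1.2.1. Scheduled 2%. Valdor agreement on XIX.4: XIX.1.2.1 not covered. → 2%.
Line C: insulated cable → XIX.3; rated 11 kW → XIX.3.2; for domestic appliances → XIX.3.2.1. Scheduled 9%. Valdor agreement on XIX.4: XIX.3.2.1 not covered. → 9%.
Sum: 9% + 2% + 9% = 20%.

20%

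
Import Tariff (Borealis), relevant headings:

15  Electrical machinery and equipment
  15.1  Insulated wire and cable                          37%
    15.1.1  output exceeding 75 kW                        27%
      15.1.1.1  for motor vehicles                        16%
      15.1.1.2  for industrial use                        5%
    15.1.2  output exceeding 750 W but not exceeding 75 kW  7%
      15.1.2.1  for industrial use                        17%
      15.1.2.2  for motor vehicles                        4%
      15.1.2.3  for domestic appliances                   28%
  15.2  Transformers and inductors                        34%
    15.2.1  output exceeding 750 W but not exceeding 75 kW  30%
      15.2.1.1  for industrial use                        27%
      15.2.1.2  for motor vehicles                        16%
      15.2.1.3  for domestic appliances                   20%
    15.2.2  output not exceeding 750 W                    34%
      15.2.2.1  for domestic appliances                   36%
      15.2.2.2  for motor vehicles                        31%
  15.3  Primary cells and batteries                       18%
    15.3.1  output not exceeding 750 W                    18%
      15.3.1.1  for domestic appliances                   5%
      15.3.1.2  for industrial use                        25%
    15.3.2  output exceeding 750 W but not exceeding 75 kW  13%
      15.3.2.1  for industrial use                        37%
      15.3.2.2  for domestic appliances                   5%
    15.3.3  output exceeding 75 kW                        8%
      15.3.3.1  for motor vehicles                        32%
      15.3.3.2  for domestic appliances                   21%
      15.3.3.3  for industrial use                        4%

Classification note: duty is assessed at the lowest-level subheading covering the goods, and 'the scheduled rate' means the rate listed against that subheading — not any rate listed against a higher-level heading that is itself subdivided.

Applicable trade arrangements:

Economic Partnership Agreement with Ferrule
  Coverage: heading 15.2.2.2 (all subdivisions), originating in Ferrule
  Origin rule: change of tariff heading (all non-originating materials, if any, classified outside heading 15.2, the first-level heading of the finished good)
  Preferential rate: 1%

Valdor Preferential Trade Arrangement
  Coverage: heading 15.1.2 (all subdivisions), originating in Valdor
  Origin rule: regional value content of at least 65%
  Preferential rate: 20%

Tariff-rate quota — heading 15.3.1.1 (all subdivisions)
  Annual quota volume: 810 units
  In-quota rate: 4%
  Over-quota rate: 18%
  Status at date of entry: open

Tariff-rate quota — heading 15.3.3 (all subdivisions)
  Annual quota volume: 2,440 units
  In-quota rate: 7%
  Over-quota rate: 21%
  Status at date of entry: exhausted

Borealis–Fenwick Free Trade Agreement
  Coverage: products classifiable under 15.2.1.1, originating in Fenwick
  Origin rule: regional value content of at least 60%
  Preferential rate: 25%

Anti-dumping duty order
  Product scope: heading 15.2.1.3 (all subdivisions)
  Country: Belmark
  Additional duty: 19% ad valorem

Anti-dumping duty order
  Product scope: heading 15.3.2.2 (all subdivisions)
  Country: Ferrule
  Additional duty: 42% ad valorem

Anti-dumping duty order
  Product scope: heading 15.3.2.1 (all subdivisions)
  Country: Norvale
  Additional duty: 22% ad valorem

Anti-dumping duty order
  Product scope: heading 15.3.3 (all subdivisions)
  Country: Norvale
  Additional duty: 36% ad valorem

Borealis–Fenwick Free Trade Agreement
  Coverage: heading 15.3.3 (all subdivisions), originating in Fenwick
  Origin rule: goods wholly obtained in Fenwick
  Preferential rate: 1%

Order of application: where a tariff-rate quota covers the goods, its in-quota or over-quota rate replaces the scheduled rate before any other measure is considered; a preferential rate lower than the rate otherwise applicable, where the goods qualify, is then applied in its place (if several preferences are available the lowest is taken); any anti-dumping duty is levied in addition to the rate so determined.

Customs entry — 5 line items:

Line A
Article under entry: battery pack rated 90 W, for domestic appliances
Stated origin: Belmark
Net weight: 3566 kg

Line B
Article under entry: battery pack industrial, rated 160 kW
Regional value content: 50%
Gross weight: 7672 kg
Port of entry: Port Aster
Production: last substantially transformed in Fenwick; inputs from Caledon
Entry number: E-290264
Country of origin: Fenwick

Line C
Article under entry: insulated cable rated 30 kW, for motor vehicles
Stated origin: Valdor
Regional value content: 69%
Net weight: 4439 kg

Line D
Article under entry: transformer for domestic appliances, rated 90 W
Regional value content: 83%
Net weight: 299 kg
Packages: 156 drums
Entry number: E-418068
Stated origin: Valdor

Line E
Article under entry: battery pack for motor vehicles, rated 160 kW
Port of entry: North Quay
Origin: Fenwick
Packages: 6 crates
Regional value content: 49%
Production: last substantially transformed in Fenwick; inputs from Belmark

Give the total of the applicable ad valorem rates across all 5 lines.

Line A: battery pack → 15.3; rated 90 W → 15.3.1; for domestic appliances → 15.3.1.1. Scheduled 5%. quota on 15.3.1.1 open → in-quota 4%. → 4%.
Line B: battery pack → 15.3; rated 160 kW → 15.3.3; industrial → 15.3.3.3. Scheduled 4%. quota on 15.3.3 exhausted → over-quota 21%; Fenwick agreement on 15.2.1.1: 15.3.3.3 not covered; Fenwick agreement on 15.3.3: not wholly obtained. → 21%.
Line C: insulated cable → 15.1; rated 30 kW → 15.1.2; for motor vehicles → 15.1.2.2. Scheduled 4%. Valdor agreement on 15.1.2: RVC ≥ 65% → 20% available; preference 20% not lower than 4% → no reduction. → 4%.
Line D: transformer → 15.2; rated 90 W → 15.2.2; for domestic appliances → 15.2.2.1. Scheduled 36%. Valdor agreement on 15.1.2: 15.2.2.1 not covered. → 36%.
Line E: battery pack → 15.3; rated 160 kW → 15.3.3; for motor vehicles → 15.3.3.1. Scheduled 32%. quota on 15.3.3 exhausted → over-quota 21%; Fenwick agreement on 15.2.1.1: 15.3.3.1 not covered; Fenwick agreement on 15.3.3: not wholly obtained. → 21%.
Sum: 4% + 21% + 4% + 36% + 21% = 86%.

86%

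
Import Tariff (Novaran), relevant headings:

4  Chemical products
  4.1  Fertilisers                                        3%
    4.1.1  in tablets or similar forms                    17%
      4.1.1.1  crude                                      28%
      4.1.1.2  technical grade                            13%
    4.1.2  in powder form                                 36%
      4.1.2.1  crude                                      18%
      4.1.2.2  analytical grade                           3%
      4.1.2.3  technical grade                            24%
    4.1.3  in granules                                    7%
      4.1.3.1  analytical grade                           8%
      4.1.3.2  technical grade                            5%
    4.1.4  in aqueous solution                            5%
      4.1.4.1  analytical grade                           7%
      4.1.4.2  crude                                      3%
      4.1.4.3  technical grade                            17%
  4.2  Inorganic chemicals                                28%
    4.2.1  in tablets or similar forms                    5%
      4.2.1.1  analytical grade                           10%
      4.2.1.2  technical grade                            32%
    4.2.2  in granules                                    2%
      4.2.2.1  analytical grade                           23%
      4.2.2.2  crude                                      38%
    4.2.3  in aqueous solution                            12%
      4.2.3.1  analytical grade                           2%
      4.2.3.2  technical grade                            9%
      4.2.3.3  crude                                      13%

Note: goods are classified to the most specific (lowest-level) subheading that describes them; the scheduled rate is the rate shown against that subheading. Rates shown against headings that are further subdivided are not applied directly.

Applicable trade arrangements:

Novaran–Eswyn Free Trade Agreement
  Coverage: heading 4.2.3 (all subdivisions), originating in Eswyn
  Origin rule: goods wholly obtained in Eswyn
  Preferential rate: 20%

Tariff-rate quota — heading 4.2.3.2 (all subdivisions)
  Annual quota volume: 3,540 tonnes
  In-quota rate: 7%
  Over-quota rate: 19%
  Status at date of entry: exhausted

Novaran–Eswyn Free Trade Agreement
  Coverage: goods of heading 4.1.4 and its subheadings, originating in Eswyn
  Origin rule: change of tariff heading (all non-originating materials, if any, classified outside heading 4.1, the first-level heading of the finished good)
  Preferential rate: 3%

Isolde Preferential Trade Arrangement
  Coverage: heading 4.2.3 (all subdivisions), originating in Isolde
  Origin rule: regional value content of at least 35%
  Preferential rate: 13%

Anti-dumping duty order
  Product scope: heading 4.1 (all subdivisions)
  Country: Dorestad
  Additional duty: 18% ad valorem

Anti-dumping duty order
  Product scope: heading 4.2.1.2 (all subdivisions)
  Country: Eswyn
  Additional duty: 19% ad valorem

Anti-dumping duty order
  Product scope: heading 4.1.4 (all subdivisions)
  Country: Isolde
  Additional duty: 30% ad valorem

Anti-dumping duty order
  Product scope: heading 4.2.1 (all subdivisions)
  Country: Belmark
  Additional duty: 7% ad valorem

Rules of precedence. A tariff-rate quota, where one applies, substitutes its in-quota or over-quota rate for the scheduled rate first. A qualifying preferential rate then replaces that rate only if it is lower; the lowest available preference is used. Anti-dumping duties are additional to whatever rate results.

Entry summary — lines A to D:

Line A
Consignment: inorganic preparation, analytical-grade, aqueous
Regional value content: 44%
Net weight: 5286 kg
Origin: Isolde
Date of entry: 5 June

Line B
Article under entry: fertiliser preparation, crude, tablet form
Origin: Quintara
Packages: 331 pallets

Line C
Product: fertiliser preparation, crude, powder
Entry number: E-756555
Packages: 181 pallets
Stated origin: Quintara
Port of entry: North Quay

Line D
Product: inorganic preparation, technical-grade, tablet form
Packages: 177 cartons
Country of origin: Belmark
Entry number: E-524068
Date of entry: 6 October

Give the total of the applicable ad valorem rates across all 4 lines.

Line A: inorganic → 4.2; aqueous → 4.2.3; analytical-grade → 4.2.3.1. Scheduled 2%. Isolde agreement on 4.2.3: RVC ≥ 35% → 13% available; preference 13% not lower than 2% → no reduction. → 2%.
Line B: fertiliser → 4.1; tablet form → 4.1.1; crude → 4.1.1.1. Scheduled 28%. No special measure applies. → 28%.
Line C: fertiliser → 4.1; powder → 4.1.2; crude → 4.1.2.1. Scheduled 18%. No special measure applies. → 18%.
Line D: inorganic → 4.2; tablet form → 4.2.1; technical-grade → 4.2.1.2. Scheduled 32%. anti-dumping (Belmark, 4.2.1): +7%; total 32% + 7% = 39%. → 39%.
Sum: 2% + 28% + 18% + 39% = 87%.

87%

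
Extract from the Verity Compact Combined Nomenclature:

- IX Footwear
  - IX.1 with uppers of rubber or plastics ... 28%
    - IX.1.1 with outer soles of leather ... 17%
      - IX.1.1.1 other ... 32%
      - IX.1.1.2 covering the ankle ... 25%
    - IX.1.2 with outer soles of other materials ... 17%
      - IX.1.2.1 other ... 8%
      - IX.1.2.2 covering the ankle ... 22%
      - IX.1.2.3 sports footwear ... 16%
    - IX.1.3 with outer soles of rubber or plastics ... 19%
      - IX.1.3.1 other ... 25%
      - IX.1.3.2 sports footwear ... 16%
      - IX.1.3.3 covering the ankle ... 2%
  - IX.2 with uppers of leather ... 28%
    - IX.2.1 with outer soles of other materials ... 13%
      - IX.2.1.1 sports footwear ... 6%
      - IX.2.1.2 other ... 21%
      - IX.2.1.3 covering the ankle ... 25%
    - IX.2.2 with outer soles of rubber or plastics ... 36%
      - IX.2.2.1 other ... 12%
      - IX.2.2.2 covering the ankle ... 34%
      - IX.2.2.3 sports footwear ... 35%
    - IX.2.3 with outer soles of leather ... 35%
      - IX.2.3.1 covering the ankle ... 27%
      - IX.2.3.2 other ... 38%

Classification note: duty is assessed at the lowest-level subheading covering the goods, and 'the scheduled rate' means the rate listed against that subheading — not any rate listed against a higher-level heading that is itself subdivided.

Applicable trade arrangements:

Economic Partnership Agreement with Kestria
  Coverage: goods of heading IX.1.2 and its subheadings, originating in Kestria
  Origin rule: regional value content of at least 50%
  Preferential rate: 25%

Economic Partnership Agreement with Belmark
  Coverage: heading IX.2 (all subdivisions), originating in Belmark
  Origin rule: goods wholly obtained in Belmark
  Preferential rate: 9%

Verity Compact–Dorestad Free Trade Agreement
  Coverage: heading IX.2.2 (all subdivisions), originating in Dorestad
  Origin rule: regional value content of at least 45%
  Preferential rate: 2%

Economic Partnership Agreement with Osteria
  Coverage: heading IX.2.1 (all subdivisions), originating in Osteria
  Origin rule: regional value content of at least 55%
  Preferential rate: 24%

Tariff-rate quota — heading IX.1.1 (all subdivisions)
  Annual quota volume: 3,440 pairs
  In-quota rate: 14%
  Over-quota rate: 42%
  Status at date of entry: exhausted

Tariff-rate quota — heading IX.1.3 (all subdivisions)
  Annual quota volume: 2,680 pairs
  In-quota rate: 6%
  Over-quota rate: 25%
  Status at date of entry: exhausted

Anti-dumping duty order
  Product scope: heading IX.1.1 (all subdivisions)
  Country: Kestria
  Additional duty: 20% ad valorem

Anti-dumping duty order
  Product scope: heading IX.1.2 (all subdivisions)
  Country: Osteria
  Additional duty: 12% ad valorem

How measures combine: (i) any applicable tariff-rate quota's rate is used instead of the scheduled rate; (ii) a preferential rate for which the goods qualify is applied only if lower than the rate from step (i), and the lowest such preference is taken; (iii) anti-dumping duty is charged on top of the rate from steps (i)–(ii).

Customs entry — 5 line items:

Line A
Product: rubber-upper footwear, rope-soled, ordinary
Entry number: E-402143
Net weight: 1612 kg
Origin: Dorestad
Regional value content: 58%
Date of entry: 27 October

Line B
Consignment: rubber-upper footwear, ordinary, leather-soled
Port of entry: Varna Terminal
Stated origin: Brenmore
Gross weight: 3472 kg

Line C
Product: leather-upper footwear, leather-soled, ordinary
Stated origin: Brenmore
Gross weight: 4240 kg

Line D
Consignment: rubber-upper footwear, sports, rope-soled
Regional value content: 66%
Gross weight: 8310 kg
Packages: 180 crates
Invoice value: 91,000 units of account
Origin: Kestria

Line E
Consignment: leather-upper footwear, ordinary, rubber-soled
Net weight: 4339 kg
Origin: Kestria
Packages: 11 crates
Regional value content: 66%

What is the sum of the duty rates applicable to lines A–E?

116%

Line A: rubber-upper → IX.1; rope-soled → IX.1.2; ordinary → IX.1.2.1. Scheduled 8%. Dorestad agreement on IX.2.2: IX.1.2.1 not covered. → 8%.
Line B: rubber-upper → IX.1; leather-soled → IX.1.1; ordinary → IX.1.1.1. Scheduled 32%. quota on IX.1.1 exhausted → over-quota 42%. → 42%.
Line C: leather-upper → IX.2; leather-soled → IX.2.3; ordinary → IX.2.3.2. Scheduled 38%. No special measure applies. → 38%.
Line D: rubber-upper → IX.1; rope-soled → IX.1.2; sports → IX.1.2.3. Scheduled 16%. Kestria agreement on IX.1.2: RVC ≥ 50% → 25% available; preference 25% not lower than 16% → no reduction. → 16%.
Line E: leather-upper → IX.2; rubber-soled → IX.2.2; ordinary → IX.2.2.1. Scheduled 12%. Kestria agreement on IX.1.2: IX.2.2.1 not covered. → 12%.
Sum: 8% + 42% + 38% + 16% + 12% = 116%.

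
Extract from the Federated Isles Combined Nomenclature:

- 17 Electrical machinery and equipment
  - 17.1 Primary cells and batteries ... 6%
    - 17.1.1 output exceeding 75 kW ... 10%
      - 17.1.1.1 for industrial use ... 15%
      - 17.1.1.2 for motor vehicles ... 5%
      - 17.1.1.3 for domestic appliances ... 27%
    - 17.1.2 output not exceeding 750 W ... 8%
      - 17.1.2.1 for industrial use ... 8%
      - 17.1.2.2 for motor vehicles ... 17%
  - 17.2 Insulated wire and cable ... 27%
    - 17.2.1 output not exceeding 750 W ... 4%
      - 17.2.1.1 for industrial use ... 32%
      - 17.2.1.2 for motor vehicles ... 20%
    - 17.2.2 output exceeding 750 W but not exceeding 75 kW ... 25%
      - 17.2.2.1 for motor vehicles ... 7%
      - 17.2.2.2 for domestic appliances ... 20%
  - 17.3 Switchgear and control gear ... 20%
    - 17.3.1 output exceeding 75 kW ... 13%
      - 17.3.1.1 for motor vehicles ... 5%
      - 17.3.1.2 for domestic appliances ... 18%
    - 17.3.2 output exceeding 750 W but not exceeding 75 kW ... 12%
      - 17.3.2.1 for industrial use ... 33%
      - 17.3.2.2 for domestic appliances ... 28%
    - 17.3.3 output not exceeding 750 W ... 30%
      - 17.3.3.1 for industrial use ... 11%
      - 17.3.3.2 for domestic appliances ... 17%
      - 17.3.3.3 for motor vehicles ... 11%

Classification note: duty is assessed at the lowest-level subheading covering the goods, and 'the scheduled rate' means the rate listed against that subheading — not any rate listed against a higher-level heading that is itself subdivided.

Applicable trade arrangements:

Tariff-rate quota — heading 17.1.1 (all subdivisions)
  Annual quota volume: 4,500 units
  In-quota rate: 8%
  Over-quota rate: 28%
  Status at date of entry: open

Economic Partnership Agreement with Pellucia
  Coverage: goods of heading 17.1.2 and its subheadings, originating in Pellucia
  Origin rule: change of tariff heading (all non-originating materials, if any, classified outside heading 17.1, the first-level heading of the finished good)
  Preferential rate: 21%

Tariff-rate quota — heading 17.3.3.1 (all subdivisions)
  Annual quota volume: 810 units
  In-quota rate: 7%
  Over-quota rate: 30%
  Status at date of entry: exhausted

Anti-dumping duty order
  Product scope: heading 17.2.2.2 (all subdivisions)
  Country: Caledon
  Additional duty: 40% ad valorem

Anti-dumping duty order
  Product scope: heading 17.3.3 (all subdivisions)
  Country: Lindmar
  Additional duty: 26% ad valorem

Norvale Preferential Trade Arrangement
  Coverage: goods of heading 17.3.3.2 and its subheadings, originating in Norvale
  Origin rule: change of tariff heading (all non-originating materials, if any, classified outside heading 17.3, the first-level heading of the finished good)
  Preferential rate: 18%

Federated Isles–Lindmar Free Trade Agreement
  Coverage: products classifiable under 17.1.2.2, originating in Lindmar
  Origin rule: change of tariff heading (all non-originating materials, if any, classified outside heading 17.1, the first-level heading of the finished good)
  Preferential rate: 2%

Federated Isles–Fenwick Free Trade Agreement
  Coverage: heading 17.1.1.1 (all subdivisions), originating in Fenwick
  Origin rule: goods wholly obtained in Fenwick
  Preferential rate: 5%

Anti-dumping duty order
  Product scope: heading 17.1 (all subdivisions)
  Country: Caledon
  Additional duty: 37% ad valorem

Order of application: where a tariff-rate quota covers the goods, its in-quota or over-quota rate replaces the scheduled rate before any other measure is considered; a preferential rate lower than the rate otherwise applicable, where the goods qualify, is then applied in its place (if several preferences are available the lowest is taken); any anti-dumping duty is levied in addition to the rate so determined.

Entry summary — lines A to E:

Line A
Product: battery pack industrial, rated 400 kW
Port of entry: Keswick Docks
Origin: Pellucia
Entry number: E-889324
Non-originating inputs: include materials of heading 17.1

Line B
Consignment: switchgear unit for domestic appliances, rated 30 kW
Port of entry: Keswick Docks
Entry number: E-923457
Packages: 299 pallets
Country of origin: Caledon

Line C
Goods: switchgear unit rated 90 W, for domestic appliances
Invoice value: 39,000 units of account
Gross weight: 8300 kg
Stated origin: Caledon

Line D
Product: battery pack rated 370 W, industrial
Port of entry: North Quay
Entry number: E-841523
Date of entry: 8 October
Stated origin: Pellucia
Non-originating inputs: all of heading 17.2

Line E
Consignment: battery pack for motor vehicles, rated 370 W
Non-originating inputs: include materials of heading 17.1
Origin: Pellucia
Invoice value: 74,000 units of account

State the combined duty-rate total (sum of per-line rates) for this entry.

78%

Line A: battery pack → 17.1; rated 400 kW → 17.1.1; industrial → 17.1.1.1. Scheduled 15%. quota on 17.1.1 open → in-quota 8%; Pellucia agreement on 17.1.2: 17.1.1.1 not covered. → 8%.
Line B: switchgear unit → 17.3; rated 30 kW → 17.3.2; for domestic appliances → 17.3.2.2. Scheduled 28%. No special measure applies. → 28%.
Line C: switchgear unit → 17.3; rated 90 W → 17.3.3; for domestic appliances → 17.3.3.2. Scheduled 17%. No special measure applies. → 17%.
Line D: battery pack → 17.1; rated 370 W → 17.1.2; industrial → 17.1.2.1. Scheduled 8%. Pellucia agreement on 17.1.2: CTH met → 21% available; preference 21% not lower than 8% → no reduction. → 8%.
Line E: battery pack → 17.1; rated 370 W → 17.1.2; for motor vehicles → 17.1.2.2. Scheduled 17%. Pellucia agreement on 17.1.2: CTH not met. → 17%.
Sum: 8% + 28% + 17% + 8% + 17% = 78%.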